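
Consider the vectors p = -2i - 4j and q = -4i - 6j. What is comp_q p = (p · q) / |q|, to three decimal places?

p · q = (-2)·(-4) + (-4)·(-6) = 8 + 24 = 32
|q| = √(16 + 36) = √52 ≈ 7.2111
comp_q p = 32 / √52 ≈ 4.438

4.438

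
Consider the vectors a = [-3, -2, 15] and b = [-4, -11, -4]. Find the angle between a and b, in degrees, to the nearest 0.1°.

97.8

a · b = (-3)·(-4) + (-2)·(-11) + 15·(-4) = 12 + 22 - 60 = -26
|a|² = 9 + 4 + 225 = 238,  |a| = √238 ≈ 15.427249
|b|² = 16 + 121 + 16 = 153,  |b| = √153 ≈ 12.369317
cos θ = -26 / (15.427249 · 12.369317) ≈ -0.13625
θ = arccos(-0.13625) ≈ 97.8°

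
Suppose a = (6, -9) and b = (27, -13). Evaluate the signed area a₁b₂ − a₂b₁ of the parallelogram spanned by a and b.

6·(-13) - (-9)·27 = -78 - (-243) = 165

165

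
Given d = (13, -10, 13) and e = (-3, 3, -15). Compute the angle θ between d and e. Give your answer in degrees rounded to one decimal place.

144.0

d · e = 13·(-3) + (-10)·3 + 13·(-15) = -39 - 30 - 195 = -264
|d|² = 169 + 100 + 169 = 438,  |d| = √438 ≈ 20.928450
|e|² = 9 + 9 + 225 = 243,  |e| = √243 ≈ 15.588457
cos θ = -264 / (20.928450 · 15.588457) ≈ -0.80921
θ = arccos(-0.80921) ≈ 144.0°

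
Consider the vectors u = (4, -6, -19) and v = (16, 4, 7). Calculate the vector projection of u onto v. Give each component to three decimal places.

(-4.636, -1.159, -2.028)

u · v = 4·16 + (-6)·4 + (-19)·7 = 64 - 24 - 133 = -93
|v|² = 256 + 16 + 49 = 321
proj_v u = (-93/321) · (16, 4, 7) ≈ (-4.636, -1.159, -2.028)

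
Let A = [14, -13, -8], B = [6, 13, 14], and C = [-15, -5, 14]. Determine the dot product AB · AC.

AB = B − A = (-8, 26, 22)
AC = C − A = (-29, 8, 22)
AB · AC = (-8)·(-29) + 26·8 + 22·22 = 232 + 208 + 484 = 924

924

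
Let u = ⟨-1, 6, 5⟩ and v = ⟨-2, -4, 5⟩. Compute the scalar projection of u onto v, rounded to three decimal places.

0.447

u · v = (-1)·(-2) + 6·(-4) + 5·5 = 2 - 24 + 25 = 3
|v| = √(4 + 16 + 25) = √45 ≈ 6.7082
comp_v u = 3 / √45 ≈ 0.447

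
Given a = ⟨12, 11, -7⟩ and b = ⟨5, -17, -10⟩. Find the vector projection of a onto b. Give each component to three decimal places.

(-0.688, 2.341, 1.377)

a · b = 12·5 + 11·(-17) + (-7)·(-10) = 60 - 187 + 70 = -57
|b|² = 25 + 289 + 100 = 414
proj_b a = (-57/414) · (5, -17, -10) ≈ (-0.688, 2.341, 1.377)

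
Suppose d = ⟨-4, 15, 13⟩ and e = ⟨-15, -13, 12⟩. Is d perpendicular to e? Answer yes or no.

d · e = (-4)·(-15) + 15·(-13) + 13·12 = 60 - 195 + 156 = 21
Nonzero, so the vectors are not orthogonal.

no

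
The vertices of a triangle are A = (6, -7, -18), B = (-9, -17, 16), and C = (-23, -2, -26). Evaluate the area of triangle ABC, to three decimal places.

AB = (-15, -10, 34),  AC = (-29, 5, -8)
i: (-10)·(-8) - 34·5 = 80 - 170 = -90
j: 34·(-29) - (-15)·(-8) = -986 - 120 = -1106
k: (-15)·5 - (-10)·(-29) = -75 - 290 = -365
AB × AC = (-90, -1106, -365)
|AB × AC| = √1364561 ≈ 1168.1443
area = ½ · 1168.1443 ≈ 584.072

584.072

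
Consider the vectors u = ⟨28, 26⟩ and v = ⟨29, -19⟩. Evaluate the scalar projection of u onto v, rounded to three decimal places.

u · v = 28·29 + 26·(-19) = 812 - 494 = 318
|v| = √(841 + 361) = √1202 ≈ 34.6699
comp_v u = 318 / √1202 ≈ 9.172

9.172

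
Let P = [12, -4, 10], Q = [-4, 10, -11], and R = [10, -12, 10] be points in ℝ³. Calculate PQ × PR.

PQ = (-16, 14, -21)
PR = (-2, -8, 0)
i: 14·0 - (-21)·(-8) = 0 - 168 = -168
j: (-21)·(-2) - (-16)·0 = 42 - 0 = 42
k: (-16)·(-8) - 14·(-2) = 128 - (-28) = 156
PQ × PR = (-168, 42, 156)

(-168, 42, 156)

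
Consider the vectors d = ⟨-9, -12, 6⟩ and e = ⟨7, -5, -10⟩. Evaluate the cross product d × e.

(150, -48, 129)

i: (-12)·(-10) - 6·(-5) = 120 - (-30) = 150
j: 6·7 - (-9)·(-10) = 42 - 90 = -48
k: (-9)·(-5) - (-12)·7 = 45 - (-84) = 129
d × e = (150, -48, 129)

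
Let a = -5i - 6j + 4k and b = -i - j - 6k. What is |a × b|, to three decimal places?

52.507

i: (-6)·(-6) - 4·(-1) = 36 - (-4) = 40
j: 4·(-1) - (-5)·(-6) = -4 - 30 = -34
k: (-5)·(-1) - (-6)·(-1) = 5 - 6 = -1
a × b = (40, -34, -1)
|a × b| = √(40² + (-34)² + (-1)²) = √2757 ≈ 52.5071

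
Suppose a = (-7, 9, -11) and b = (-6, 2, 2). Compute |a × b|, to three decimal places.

i: 9·2 - (-11)·2 = 18 - (-22) = 40
j: (-11)·(-6) - (-7)·2 = 66 - (-14) = 80
k: (-7)·2 - 9·(-6) = -14 - (-54) = 40
a × b = (40, 80, 40)
|a × b| = √(40² + 80² + 40²) = √9600 ≈ 97.9796

97.980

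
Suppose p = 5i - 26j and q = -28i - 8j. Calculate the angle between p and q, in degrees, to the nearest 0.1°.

p · q = 5·(-28) + (-26)·(-8) = -140 + 208 = 68
|p|² = 25 + 676 = 701,  |p| = √701 ≈ 26.476405
|q|² = 784 + 64 = 848,  |q| = √848 ≈ 29.120440
cos θ = 68 / (26.476405 · 29.120440) ≈ 0.08820
θ = arccos(0.08820) ≈ 84.9°

84.9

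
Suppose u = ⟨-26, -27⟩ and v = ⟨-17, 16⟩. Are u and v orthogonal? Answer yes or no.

u · v = (-26)·(-17) + (-27)·16 = 442 - 432 = 10
Nonzero, so the vectors are not orthogonal.

no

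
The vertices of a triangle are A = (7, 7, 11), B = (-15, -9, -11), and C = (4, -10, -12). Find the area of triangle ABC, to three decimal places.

AB = (-22, -16, -22),  AC = (-3, -17, -23)
i: (-16)·(-23) - (-22)·(-17) = 368 - 374 = -6
j: (-22)·(-3) - (-22)·(-23) = 66 - 506 = -440
k: (-22)·(-17) - (-16)·(-3) = 374 - 48 = 326
AB × AC = (-6, -440, 326)
|AB × AC| = √299912 ≈ 547.6422
area = ½ · 547.6422 ≈ 273.821

273.821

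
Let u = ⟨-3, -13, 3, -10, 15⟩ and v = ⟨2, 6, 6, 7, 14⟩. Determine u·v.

74

u · v = (-3)·2 + (-13)·6 + 3·6 + (-10)·7 + 15·14 = -6 - 78 + 18 - 70 + 210 = 74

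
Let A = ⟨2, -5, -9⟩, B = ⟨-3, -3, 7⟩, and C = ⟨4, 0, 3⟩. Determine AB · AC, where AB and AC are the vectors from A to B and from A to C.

AB = B − A = (-5, 2, 16)
AC = C − A = (2, 5, 12)
AB · AC = (-5)·2 + 2·5 + 16·12 = -10 + 10 + 192 = 192

192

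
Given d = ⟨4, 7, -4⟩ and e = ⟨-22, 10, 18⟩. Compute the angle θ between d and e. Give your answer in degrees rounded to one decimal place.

d · e = 4·(-22) + 7·10 + (-4)·18 = -88 + 70 - 72 = -90
|d|² = 16 + 49 + 16 = 81,  |d| = √81 ≈ 9.000000
|e|² = 484 + 100 + 324 = 908,  |e| = √908 ≈ 30.133038
cos θ = -90 / (9.000000 · 30.133038) ≈ -0.33186
θ = arccos(-0.33186) ≈ 109.4°

109.4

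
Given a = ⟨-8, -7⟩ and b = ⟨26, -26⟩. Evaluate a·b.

a · b = (-8)·26 + (-7)·(-26) = -208 + 182 = -26

-26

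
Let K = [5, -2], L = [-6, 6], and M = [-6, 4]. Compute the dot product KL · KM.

169

KL = L − K = (-11, 8)
KM = M − K = (-11, 6)
KL · KM = (-11)·(-11) + 8·6 = 121 + 48 = 169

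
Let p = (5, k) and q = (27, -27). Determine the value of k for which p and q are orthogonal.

5

p · q = 5·27 + k·(-27) = 135 - 27k
Set equal to 0: -27k = -135, so k = 5.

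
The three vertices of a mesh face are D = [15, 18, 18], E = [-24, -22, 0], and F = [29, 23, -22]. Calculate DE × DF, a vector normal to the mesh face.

DE = (-39, -40, -18)
DF = (14, 5, -40)
i: (-40)·(-40) - (-18)·5 = 1600 - (-90) = 1690
j: (-18)·14 - (-39)·(-40) = -252 - 1560 = -1812
k: (-39)·5 - (-40)·14 = -195 - (-560) = 365
DE × DF = (1690, -1812, 365)

(1690, -1812, 365)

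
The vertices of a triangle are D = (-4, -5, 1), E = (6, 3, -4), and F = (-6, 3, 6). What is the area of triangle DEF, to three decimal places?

65.605

DE = (10, 8, -5),  DF = (-2, 8, 5)
i: 8·5 - (-5)·8 = 40 - (-40) = 80
j: (-5)·(-2) - 10·5 = 10 - 50 = -40
k: 10·8 - 8·(-2) = 80 - (-16) = 96
DE × DF = (80, -40, 96)
|DE × DF| = √17216 ≈ 131.2098
area = ½ · 131.2098 ≈ 65.605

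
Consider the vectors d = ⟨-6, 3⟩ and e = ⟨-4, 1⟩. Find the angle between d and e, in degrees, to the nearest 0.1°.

d · e = (-6)·(-4) + 3·1 = 24 + 3 = 27
|d|² = 36 + 9 = 45,  |d| = √45 ≈ 6.708204
|e|² = 16 + 1 = 17,  |e| = √17 ≈ 4.123106
cos θ = 27 / (6.708204 · 4.123106) ≈ 0.97619
θ = arccos(0.97619) ≈ 12.5°

12.5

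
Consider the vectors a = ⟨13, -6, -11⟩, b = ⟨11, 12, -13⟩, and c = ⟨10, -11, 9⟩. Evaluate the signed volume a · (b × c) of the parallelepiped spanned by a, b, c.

b × c:
i: 12·9 - (-13)·(-11) = 108 - 143 = -35
j: (-13)·10 - 11·9 = -130 - 99 = -229
k: 11·(-11) - 12·10 = -121 - 120 = -241
b × c = (-35, -229, -241)
a · (b × c) = 13·(-35) + (-6)·(-229) + (-11)·(-241) = -455 + 1374 + 2651 = 3570

3570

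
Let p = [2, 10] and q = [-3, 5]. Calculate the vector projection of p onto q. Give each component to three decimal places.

p · q = 2·(-3) + 10·5 = -6 + 50 = 44
|q|² = 9 + 25 = 34
proj_q p = (44/34) · (-3, 5) ≈ (-3.882, 6.471)

(-3.882, 6.471)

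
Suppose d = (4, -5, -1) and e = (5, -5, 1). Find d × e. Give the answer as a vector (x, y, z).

i: (-5)·1 - (-1)·(-5) = -5 - 5 = -10
j: (-1)·5 - 4·1 = -5 - 4 = -9
k: 4·(-5) - (-5)·5 = -20 - (-25) = 5
d × e = (-10, -9, 5)

(-10, -9, 5)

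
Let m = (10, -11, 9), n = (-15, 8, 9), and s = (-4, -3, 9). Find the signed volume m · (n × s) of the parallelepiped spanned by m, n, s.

n × s:
i: 8·9 - 9·(-3) = 72 - (-27) = 99
j: 9·(-4) - (-15)·9 = -36 - (-135) = 99
k: (-15)·(-3) - 8·(-4) = 45 - (-32) = 77
n × s = (99, 99, 77)
m · (n × s) = 10·99 + (-11)·99 + 9·77 = 990 - 1089 + 693 = 594

594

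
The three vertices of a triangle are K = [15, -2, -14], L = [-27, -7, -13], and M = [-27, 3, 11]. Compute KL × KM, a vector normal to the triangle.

(-130, 1008, -420)

KL = (-42, -5, 1)
KM = (-42, 5, 25)
i: (-5)·25 - 1·5 = -125 - 5 = -130
j: 1·(-42) - (-42)·25 = -42 - (-1050) = 1008
k: (-42)·5 - (-5)·(-42) = -210 - 210 = -420
KL × KM = (-130, 1008, -420)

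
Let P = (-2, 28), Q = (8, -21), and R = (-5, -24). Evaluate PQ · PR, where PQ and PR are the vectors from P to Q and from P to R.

PQ = Q − P = (10, -49)
PR = R − P = (-3, -52)
PQ · PR = 10·(-3) + (-49)·(-52) = -30 + 2548 = 2518

2518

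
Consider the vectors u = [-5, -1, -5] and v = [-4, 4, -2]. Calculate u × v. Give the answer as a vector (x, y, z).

(22, 10, -24)

i: (-1)·(-2) - (-5)·4 = 2 - (-20) = 22
j: (-5)·(-4) - (-5)·(-2) = 20 - 10 = 10
k: (-5)·4 - (-1)·(-4) = -20 - 4 = -24
u × v = (22, 10, -24)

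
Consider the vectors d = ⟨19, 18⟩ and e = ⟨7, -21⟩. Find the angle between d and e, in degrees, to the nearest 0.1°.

115.0

d · e = 19·7 + 18·(-21) = 133 - 378 = -245
|d|² = 361 + 324 = 685,  |d| = √685 ≈ 26.172505
|e|² = 49 + 441 = 490,  |e| = √490 ≈ 22.135944
cos θ = -245 / (26.172505 · 22.135944) ≈ -0.42289
θ = arccos(-0.42289) ≈ 115.0°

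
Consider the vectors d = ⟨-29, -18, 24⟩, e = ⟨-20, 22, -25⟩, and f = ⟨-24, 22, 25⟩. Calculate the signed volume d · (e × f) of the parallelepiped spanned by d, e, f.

e × f:
i: 22·25 - (-25)·22 = 550 - (-550) = 1100
j: (-25)·(-24) - (-20)·25 = 600 - (-500) = 1100
k: (-20)·22 - 22·(-24) = -440 - (-528) = 88
e × f = (1100, 1100, 88)
d · (e × f) = (-29)·1100 + (-18)·1100 + 24·88 = -31900 - 19800 + 2112 = -49588

-49588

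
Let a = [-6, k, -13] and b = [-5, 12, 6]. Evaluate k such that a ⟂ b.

4

a · b = (-6)·(-5) + k·12 + (-13)·6 = -48 + 12k
Set equal to 0: 12k = 48, so k = 4.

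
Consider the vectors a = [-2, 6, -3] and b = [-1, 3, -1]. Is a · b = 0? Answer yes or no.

no

a · b = (-2)·(-1) + 6·3 + (-3)·(-1) = 2 + 18 + 3 = 23
Nonzero, so the vectors are not orthogonal.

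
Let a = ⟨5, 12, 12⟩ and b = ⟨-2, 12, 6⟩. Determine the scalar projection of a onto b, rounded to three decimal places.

15.187

a · b = 5·(-2) + 12·12 + 12·6 = -10 + 144 + 72 = 206
|b| = √(4 + 144 + 36) = √184 ≈ 13.5647
comp_b a = 206 / √184 ≈ 15.187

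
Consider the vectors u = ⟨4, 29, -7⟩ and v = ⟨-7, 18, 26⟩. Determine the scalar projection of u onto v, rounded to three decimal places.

9.633

u · v = 4·(-7) + 29·18 + (-7)·26 = -28 + 522 - 182 = 312
|v| = √(49 + 324 + 676) = √1049 ≈ 32.3883
comp_v u = 312 / √1049 ≈ 9.633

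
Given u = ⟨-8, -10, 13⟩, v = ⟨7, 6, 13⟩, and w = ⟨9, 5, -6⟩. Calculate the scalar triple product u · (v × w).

-1029

v × w:
i: 6·(-6) - 13·5 = -36 - 65 = -101
j: 13·9 - 7·(-6) = 117 - (-42) = 159
k: 7·5 - 6·9 = 35 - 54 = -19
v × w = (-101, 159, -19)
u · (v × w) = (-8)·(-101) + (-10)·159 + 13·(-19) = 808 - 1590 - 247 = -1029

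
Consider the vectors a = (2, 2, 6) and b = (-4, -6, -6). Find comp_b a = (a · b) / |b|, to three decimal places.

a · b = 2·(-4) + 2·(-6) + 6·(-6) = -8 - 12 - 36 = -56
|b| = √(16 + 36 + 36) = √88 ≈ 9.3808
comp_b a = -56 / √88 ≈ -5.970

-5.970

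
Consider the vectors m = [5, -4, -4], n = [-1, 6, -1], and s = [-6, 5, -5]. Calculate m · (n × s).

n × s:
i: 6·(-5) - (-1)·5 = -30 - (-5) = -25
j: (-1)·(-6) - (-1)·(-5) = 6 - 5 = 1
k: (-1)·5 - 6·(-6) = -5 - (-36) = 31
n × s = (-25, 1, 31)
m · (n × s) = 5·(-25) + (-4)·1 + (-4)·31 = -125 - 4 - 124 = -253

-253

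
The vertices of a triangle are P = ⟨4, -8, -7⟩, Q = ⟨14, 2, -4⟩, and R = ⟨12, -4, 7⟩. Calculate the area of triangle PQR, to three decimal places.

88.657

PQ = (10, 10, 3),  PR = (8, 4, 14)
i: 10·14 - 3·4 = 140 - 12 = 128
j: 3·8 - 10·14 = 24 - 140 = -116
k: 10·4 - 10·8 = 40 - 80 = -40
PQ × PR = (128, -116, -40)
|PQ × PR| = √31440 ≈ 177.3133
area = ½ · 177.3133 ≈ 88.657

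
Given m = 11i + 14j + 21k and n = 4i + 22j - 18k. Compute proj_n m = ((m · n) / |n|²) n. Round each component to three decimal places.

(-0.126, -0.694, 0.568)

m · n = 11·4 + 14·22 + 21·(-18) = 44 + 308 - 378 = -26
|n|² = 16 + 484 + 324 = 824
proj_n m = (-26/824) · (4, 22, -18) ≈ (-0.126, -0.694, 0.568)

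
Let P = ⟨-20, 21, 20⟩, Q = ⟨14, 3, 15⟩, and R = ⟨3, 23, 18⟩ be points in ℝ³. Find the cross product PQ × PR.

PQ = (34, -18, -5)
PR = (23, 2, -2)
i: (-18)·(-2) - (-5)·2 = 36 - (-10) = 46
j: (-5)·23 - 34·(-2) = -115 - (-68) = -47
k: 34·2 - (-18)·23 = 68 - (-414) = 482
PQ × PR = (46, -47, 482)

(46, -47, 482)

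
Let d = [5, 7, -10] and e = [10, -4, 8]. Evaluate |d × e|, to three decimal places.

167.200

i: 7·8 - (-10)·(-4) = 56 - 40 = 16
j: (-10)·10 - 5·8 = -100 - 40 = -140
k: 5·(-4) - 7·10 = -20 - 70 = -90
d × e = (16, -140, -90)
|d × e| = √(16² + (-140)² + (-90)²) = √27956 ≈ 167.2005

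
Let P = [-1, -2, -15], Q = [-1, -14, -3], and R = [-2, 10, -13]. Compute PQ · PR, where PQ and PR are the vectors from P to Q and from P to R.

-120

PQ = Q − P = (0, -12, 12)
PR = R − P = (-1, 12, 2)
PQ · PR = 0·(-1) + (-12)·12 + 12·2 = 0 - 144 + 24 = -120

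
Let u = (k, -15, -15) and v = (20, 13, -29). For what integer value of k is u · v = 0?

-12

u · v = k·20 + (-15)·13 + (-15)·(-29) = 240 + 20k
Set equal to 0: 20k = -240, so k = -12.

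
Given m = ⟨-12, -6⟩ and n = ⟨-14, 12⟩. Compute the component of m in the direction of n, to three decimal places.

m · n = (-12)·(-14) + (-6)·12 = 168 - 72 = 96
|n| = √(196 + 144) = √340 ≈ 18.4391
comp_n m = 96 / √340 ≈ 5.206

5.206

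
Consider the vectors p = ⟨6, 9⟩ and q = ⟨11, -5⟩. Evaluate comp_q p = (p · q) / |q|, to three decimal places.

1.738

p · q = 6·11 + 9·(-5) = 66 - 45 = 21
|q| = √(121 + 25) = √146 ≈ 12.0830
comp_q p = 21 / √146 ≈ 1.738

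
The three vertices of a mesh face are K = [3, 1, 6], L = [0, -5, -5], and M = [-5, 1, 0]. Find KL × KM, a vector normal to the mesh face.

(36, 70, -48)

KL = (-3, -6, -11)
KM = (-8, 0, -6)
i: (-6)·(-6) - (-11)·0 = 36 - 0 = 36
j: (-11)·(-8) - (-3)·(-6) = 88 - 18 = 70
k: (-3)·0 - (-6)·(-8) = 0 - 48 = -48
KL × KM = (36, 70, -48)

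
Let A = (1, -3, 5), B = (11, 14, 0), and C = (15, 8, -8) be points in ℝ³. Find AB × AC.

(-166, 60, -128)

AB = (10, 17, -5)
AC = (14, 11, -13)
i: 17·(-13) - (-5)·11 = -221 - (-55) = -166
j: (-5)·14 - 10·(-13) = -70 - (-130) = 60
k: 10·11 - 17·14 = 110 - 238 = -128
AB × AC = (-166, 60, -128)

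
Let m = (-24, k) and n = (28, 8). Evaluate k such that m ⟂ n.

m · n = (-24)·28 + k·8 = -672 + 8k
Set equal to 0: 8k = 672, so k = 84.

84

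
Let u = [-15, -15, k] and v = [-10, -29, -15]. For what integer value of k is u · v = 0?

u · v = (-15)·(-10) + (-15)·(-29) + k·(-15) = 585 - 15k
Set equal to 0: -15k = -585, so k = 39.

39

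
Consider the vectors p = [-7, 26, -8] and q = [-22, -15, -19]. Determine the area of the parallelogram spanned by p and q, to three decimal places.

914.972

i: 26·(-19) - (-8)·(-15) = -494 - 120 = -614
j: (-8)·(-22) - (-7)·(-19) = 176 - 133 = 43
k: (-7)·(-15) - 26·(-22) = 105 - (-572) = 677
p × q = (-614, 43, 677)
|p × q| = √((-614)² + 43² + 677²) = √837174 ≈ 914.9721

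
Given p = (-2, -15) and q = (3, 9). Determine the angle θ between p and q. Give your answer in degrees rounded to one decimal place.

169.2

p · q = (-2)·3 + (-15)·9 = -6 - 135 = -141
|p|² = 4 + 225 = 229,  |p| = √229 ≈ 15.132746
|q|² = 9 + 81 = 90,  |q| = √90 ≈ 9.486833
cos θ = -141 / (15.132746 · 9.486833) ≈ -0.98216
θ = arccos(-0.98216) ≈ 169.2°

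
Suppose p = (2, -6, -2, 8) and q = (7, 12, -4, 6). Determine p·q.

-2

p · q = 2·7 + (-6)·12 + (-2)·(-4) + 8·6 = 14 - 72 + 8 + 48 = -2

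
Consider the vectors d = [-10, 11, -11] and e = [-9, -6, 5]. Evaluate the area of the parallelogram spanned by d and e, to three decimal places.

i: 11·5 - (-11)·(-6) = 55 - 66 = -11
j: (-11)·(-9) - (-10)·5 = 99 - (-50) = 149
k: (-10)·(-6) - 11·(-9) = 60 - (-99) = 159
d × e = (-11, 149, 159)
|d × e| = √((-11)² + 149² + 159²) = √47603 ≈ 218.1811

218.181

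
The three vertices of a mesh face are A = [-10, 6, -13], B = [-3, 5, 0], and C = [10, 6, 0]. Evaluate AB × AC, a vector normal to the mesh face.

AB = (7, -1, 13)
AC = (20, 0, 13)
i: (-1)·13 - 13·0 = -13 - 0 = -13
j: 13·20 - 7·13 = 260 - 91 = 169
k: 7·0 - (-1)·20 = 0 - (-20) = 20
AB × AC = (-13, 169, 20)

(-13, 169, 20)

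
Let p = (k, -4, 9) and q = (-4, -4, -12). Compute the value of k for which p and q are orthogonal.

-23

p · q = k·(-4) + (-4)·(-4) + 9·(-12) = -92 - 4k
Set equal to 0: -4k = 92, so k = -23.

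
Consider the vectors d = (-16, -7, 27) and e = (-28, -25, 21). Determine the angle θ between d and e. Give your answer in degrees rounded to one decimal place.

d · e = (-16)·(-28) + (-7)·(-25) + 27·21 = 448 + 175 + 567 = 1190
|d|² = 256 + 49 + 729 = 1034,  |d| = √1034 ≈ 32.155870
|e|² = 784 + 625 + 441 = 1850,  |e| = √1850 ≈ 43.011626
cos θ = 1190 / (32.155870 · 43.011626) ≈ 0.86040
θ = arccos(0.86040) ≈ 30.6°

30.6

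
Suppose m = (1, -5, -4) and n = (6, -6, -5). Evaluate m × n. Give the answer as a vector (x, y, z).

(1, -19, 24)

i: (-5)·(-5) - (-4)·(-6) = 25 - 24 = 1
j: (-4)·6 - 1·(-5) = -24 - (-5) = -19
k: 1·(-6) - (-5)·6 = -6 - (-30) = 24
m × n = (1, -19, 24)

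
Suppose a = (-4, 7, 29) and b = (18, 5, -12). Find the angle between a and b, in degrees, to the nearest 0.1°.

a · b = (-4)·18 + 7·5 + 29·(-12) = -72 + 35 - 348 = -385
|a|² = 16 + 49 + 841 = 906,  |a| = √906 ≈ 30.099834
|b|² = 324 + 25 + 144 = 493,  |b| = √493 ≈ 22.203603
cos θ = -385 / (30.099834 · 22.203603) ≈ -0.57607
θ = arccos(-0.57607) ≈ 125.2°

125.2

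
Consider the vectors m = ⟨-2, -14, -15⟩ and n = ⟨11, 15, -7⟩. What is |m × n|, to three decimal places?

i: (-14)·(-7) - (-15)·15 = 98 - (-225) = 323
j: (-15)·11 - (-2)·(-7) = -165 - 14 = -179
k: (-2)·15 - (-14)·11 = -30 - (-154) = 124
m × n = (323, -179, 124)
|m × n| = √(323² + (-179)² + 124²) = √151746 ≈ 389.5459

389.546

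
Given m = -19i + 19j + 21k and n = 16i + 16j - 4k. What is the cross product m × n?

i: 19·(-4) - 21·16 = -76 - 336 = -412
j: 21·16 - (-19)·(-4) = 336 - 76 = 260
k: (-19)·16 - 19·16 = -304 - 304 = -608
m × n = (-412, 260, -608)

(-412, 260, -608)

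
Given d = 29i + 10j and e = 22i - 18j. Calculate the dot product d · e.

d · e = 29·22 + 10·(-18) = 638 - 180 = 458

458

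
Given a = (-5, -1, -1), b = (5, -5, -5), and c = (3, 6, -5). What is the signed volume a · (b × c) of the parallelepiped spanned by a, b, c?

b × c:
i: (-5)·(-5) - (-5)·6 = 25 - (-30) = 55
j: (-5)·3 - 5·(-5) = -15 - (-25) = 10
k: 5·6 - (-5)·3 = 30 - (-15) = 45
b × c = (55, 10, 45)
a · (b × c) = (-5)·55 + (-1)·10 + (-1)·45 = -275 - 10 - 45 = -330

-330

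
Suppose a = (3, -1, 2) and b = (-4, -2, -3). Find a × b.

i: (-1)·(-3) - 2·(-2) = 3 - (-4) = 7
j: 2·(-4) - 3·(-3) = -8 - (-9) = 1
k: 3·(-2) - (-1)·(-4) = -6 - 4 = -10
a × b = (7, 1, -10)

(7, 1, -10)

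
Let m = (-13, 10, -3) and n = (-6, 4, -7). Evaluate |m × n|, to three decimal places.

93.579

i: 10·(-7) - (-3)·4 = -70 - (-12) = -58
j: (-3)·(-6) - (-13)·(-7) = 18 - 91 = -73
k: (-13)·4 - 10·(-6) = -52 - (-60) = 8
m × n = (-58, -73, 8)
|m × n| = √((-58)² + (-73)² + 8²) = √8757 ≈ 93.5788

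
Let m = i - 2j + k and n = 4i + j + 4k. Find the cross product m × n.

i: (-2)·4 - 1·1 = -8 - 1 = -9
j: 1·4 - 1·4 = 4 - 4 = 0
k: 1·1 - (-2)·4 = 1 - (-8) = 9
m × n = (-9, 0, 9)

(-9, 0, 9)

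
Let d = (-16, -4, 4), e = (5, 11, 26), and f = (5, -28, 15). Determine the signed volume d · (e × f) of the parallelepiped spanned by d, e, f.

-15288

e × f:
i: 11·15 - 26·(-28) = 165 - (-728) = 893
j: 26·5 - 5·15 = 130 - 75 = 55
k: 5·(-28) - 11·5 = -140 - 55 = -195
e × f = (893, 55, -195)
d · (e × f) = (-16)·893 + (-4)·55 + 4·(-195) = -14288 - 220 - 780 = -15288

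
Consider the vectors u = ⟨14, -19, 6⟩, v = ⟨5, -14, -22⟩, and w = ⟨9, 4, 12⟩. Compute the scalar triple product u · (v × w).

4658

v × w:
i: (-14)·12 - (-22)·4 = -168 - (-88) = -80
j: (-22)·9 - 5·12 = -198 - 60 = -258
k: 5·4 - (-14)·9 = 20 - (-126) = 146
v × w = (-80, -258, 146)
u · (v × w) = 14·(-80) + (-19)·(-258) + 6·146 = -1120 + 4902 + 876 = 4658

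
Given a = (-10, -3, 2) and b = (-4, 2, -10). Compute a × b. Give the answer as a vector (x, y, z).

(26, -108, -32)

i: (-3)·(-10) - 2·2 = 30 - 4 = 26
j: 2·(-4) - (-10)·(-10) = -8 - 100 = -108
k: (-10)·2 - (-3)·(-4) = -20 - 12 = -32
a × b = (26, -108, -32)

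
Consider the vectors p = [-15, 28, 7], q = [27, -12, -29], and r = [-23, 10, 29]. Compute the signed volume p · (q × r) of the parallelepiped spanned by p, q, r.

-2420

q × r:
i: (-12)·29 - (-29)·10 = -348 - (-290) = -58
j: (-29)·(-23) - 27·29 = 667 - 783 = -116
k: 27·10 - (-12)·(-23) = 270 - 276 = -6
q × r = (-58, -116, -6)
p · (q × r) = (-15)·(-58) + 28·(-116) + 7·(-6) = 870 - 3248 - 42 = -2420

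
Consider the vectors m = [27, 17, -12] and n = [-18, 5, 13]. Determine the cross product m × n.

(281, -135, 441)

i: 17·13 - (-12)·5 = 221 - (-60) = 281
j: (-12)·(-18) - 27·13 = 216 - 351 = -135
k: 27·5 - 17·(-18) = 135 - (-306) = 441
m × n = (281, -135, 441)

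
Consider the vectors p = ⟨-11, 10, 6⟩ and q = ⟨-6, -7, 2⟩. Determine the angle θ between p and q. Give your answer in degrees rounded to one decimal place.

p · q = (-11)·(-6) + 10·(-7) + 6·2 = 66 - 70 + 12 = 8
|p|² = 121 + 100 + 36 = 257,  |p| = √257 ≈ 16.031220
|q|² = 36 + 49 + 4 = 89,  |q| = √89 ≈ 9.433981
cos θ = 8 / (16.031220 · 9.433981) ≈ 0.05290
θ = arccos(0.05290) ≈ 87.0°

87.0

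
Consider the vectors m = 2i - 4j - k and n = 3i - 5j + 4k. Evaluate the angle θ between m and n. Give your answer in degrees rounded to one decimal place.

47.2

m · n = 2·3 + (-4)·(-5) + (-1)·4 = 6 + 20 - 4 = 22
|m|² = 4 + 16 + 1 = 21,  |m| = √21 ≈ 4.582576
|n|² = 9 + 25 + 16 = 50,  |n| = √50 ≈ 7.071068
cos θ = 22 / (4.582576 · 7.071068) ≈ 0.67893
θ = arccos(0.67893) ≈ 47.2°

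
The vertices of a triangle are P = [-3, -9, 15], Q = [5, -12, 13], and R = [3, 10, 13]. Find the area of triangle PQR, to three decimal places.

PQ = (8, -3, -2),  PR = (6, 19, -2)
i: (-3)·(-2) - (-2)·19 = 6 - (-38) = 44
j: (-2)·6 - 8·(-2) = -12 - (-16) = 4
k: 8·19 - (-3)·6 = 152 - (-18) = 170
PQ × PR = (44, 4, 170)
|PQ × PR| = √30852 ≈ 175.6474
area = ½ · 175.6474 ≈ 87.824

87.824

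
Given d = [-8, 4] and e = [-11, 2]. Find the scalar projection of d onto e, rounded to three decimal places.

8.587

d · e = (-8)·(-11) + 4·2 = 88 + 8 = 96
|e| = √(121 + 4) = √125 ≈ 11.1803
comp_e d = 96 / √125 ≈ 8.587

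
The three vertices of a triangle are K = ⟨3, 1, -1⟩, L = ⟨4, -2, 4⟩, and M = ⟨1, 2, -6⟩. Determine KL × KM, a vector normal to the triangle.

KL = (1, -3, 5)
KM = (-2, 1, -5)
i: (-3)·(-5) - 5·1 = 15 - 5 = 10
j: 5·(-2) - 1·(-5) = -10 - (-5) = -5
k: 1·1 - (-3)·(-2) = 1 - 6 = -5
KL × KM = (10, -5, -5)

(10, -5, -5)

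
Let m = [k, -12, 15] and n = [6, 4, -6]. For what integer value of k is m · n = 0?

23

m · n = k·6 + (-12)·4 + 15·(-6) = -138 + 6k
Set equal to 0: 6k = 138, so k = 23.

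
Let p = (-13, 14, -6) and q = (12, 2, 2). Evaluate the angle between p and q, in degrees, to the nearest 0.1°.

124.5

p · q = (-13)·12 + 14·2 + (-6)·2 = -156 + 28 - 12 = -140
|p|² = 169 + 196 + 36 = 401,  |p| = √401 ≈ 20.024984
|q|² = 144 + 4 + 4 = 152,  |q| = √152 ≈ 12.328828
cos θ = -140 / (20.024984 · 12.328828) ≈ -0.56707
θ = arccos(-0.56707) ≈ 124.5°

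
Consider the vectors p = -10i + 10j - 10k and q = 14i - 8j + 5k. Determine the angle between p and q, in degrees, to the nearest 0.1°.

157.4

p · q = (-10)·14 + 10·(-8) + (-10)·5 = -140 - 80 - 50 = -270
|p|² = 100 + 100 + 100 = 300,  |p| = √300 ≈ 17.320508
|q|² = 196 + 64 + 25 = 285,  |q| = √285 ≈ 16.881943
cos θ = -270 / (17.320508 · 16.881943) ≈ -0.92338
θ = arccos(-0.92338) ≈ 157.4°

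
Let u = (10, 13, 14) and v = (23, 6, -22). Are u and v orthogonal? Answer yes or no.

u · v = 10·23 + 13·6 + 14·(-22) = 230 + 78 - 308 = 0
Zero, so the vectors are orthogonal.

yes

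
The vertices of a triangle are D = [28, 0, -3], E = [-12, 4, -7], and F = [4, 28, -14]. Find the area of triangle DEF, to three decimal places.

541.188

DE = (-40, 4, -4),  DF = (-24, 28, -11)
i: 4·(-11) - (-4)·28 = -44 - (-112) = 68
j: (-4)·(-24) - (-40)·(-11) = 96 - 440 = -344
k: (-40)·28 - 4·(-24) = -1120 - (-96) = -1024
DE × DF = (68, -344, -1024)
|DE × DF| = √1171536 ≈ 1082.3752
area = ½ · 1082.3752 ≈ 541.188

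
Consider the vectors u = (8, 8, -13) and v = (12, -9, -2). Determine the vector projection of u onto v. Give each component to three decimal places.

u · v = 8·12 + 8·(-9) + (-13)·(-2) = 96 - 72 + 26 = 50
|v|² = 144 + 81 + 4 = 229
proj_v u = (50/229) · (12, -9, -2) ≈ (2.620, -1.965, -0.437)

(2.620, -1.965, -0.437)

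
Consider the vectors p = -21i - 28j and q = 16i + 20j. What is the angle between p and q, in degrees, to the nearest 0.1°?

178.2

p · q = (-21)·16 + (-28)·20 = -336 - 560 = -896
|p|² = 441 + 784 = 1225,  |p| = √1225 ≈ 35.000000
|q|² = 256 + 400 = 656,  |q| = √656 ≈ 25.612497
cos θ = -896 / (35.000000 · 25.612497) ≈ -0.99951
θ = arccos(-0.99951) ≈ 178.2°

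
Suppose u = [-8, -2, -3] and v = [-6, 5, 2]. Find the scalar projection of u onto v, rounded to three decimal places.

3.969

u · v = (-8)·(-6) + (-2)·5 + (-3)·2 = 48 - 10 - 6 = 32
|v| = √(36 + 25 + 4) = √65 ≈ 8.0623
comp_v u = 32 / √65 ≈ 3.969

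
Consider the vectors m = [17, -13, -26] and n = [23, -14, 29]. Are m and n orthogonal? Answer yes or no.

no

m · n = 17·23 + (-13)·(-14) + (-26)·29 = 391 + 182 - 754 = -181
Nonzero, so the vectors are not orthogonal.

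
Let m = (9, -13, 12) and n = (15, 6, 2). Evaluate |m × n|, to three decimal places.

312.808

i: (-13)·2 - 12·6 = -26 - 72 = -98
j: 12·15 - 9·2 = 180 - 18 = 162
k: 9·6 - (-13)·15 = 54 - (-195) = 249
m × n = (-98, 162, 249)
|m × n| = √((-98)² + 162² + 249²) = √97849 ≈ 312.8082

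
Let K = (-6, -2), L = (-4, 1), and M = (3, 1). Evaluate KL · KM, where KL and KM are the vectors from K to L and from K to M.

27

KL = L − K = (2, 3)
KM = M − K = (9, 3)
KL · KM = 2·9 + 3·3 = 18 + 9 = 27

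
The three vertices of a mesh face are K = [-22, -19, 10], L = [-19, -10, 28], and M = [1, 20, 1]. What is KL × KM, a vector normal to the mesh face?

(-783, 441, -90)

KL = (3, 9, 18)
KM = (23, 39, -9)
i: 9·(-9) - 18·39 = -81 - 702 = -783
j: 18·23 - 3·(-9) = 414 - (-27) = 441
k: 3·39 - 9·23 = 117 - 207 = -90
KL × KM = (-783, 441, -90)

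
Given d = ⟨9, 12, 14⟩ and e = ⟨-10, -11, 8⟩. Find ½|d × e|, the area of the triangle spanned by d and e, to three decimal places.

i: 12·8 - 14·(-11) = 96 - (-154) = 250
j: 14·(-10) - 9·8 = -140 - 72 = -212
k: 9·(-11) - 12·(-10) = -99 - (-120) = 21
d × e = (250, -212, 21)
|d × e| = √(250² + (-212)² + 21²) = √107885 ≈ 328.4585
area = ½ · 328.4585 ≈ 164.229

164.229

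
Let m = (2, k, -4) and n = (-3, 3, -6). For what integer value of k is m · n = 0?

m · n = 2·(-3) + k·3 + (-4)·(-6) = 18 + 3k
Set equal to 0: 3k = -18, so k = -6.

-6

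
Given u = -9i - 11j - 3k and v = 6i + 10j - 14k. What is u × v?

i: (-11)·(-14) - (-3)·10 = 154 - (-30) = 184
j: (-3)·6 - (-9)·(-14) = -18 - 126 = -144
k: (-9)·10 - (-11)·6 = -90 - (-66) = -24
u × v = (184, -144, -24)

(184, -144, -24)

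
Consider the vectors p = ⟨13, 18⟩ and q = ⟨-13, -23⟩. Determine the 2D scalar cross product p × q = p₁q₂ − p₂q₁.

-65

13·(-23) - 18·(-13) = -299 - (-234) = -65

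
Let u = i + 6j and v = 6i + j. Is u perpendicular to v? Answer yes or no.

no

u · v = 1·6 + 6·1 = 6 + 6 = 12
Nonzero, so the vectors are not orthogonal.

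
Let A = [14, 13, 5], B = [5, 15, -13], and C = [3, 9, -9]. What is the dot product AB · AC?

AB = B − A = (-9, 2, -18)
AC = C − A = (-11, -4, -14)
AB · AC = (-9)·(-11) + 2·(-4) + (-18)·(-14) = 99 - 8 + 252 = 343

343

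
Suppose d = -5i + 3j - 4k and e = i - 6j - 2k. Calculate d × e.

i: 3·(-2) - (-4)·(-6) = -6 - 24 = -30
j: (-4)·1 - (-5)·(-2) = -4 - 10 = -14
k: (-5)·(-6) - 3·1 = 30 - 3 = 27
d × e = (-30, -14, 27)

(-30, -14, 27)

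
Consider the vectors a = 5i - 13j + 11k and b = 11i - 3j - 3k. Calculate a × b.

i: (-13)·(-3) - 11·(-3) = 39 - (-33) = 72
j: 11·11 - 5·(-3) = 121 - (-15) = 136
k: 5·(-3) - (-13)·11 = -15 - (-143) = 128
a × b = (72, 136, 128)

(72, 136, 128)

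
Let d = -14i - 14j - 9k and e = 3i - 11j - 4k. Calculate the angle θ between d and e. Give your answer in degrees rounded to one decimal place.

d · e = (-14)·3 + (-14)·(-11) + (-9)·(-4) = -42 + 154 + 36 = 148
|d|² = 196 + 196 + 81 = 473,  |d| = √473 ≈ 21.748563
|e|² = 9 + 121 + 16 = 146,  |e| = √146 ≈ 12.083046
cos θ = 148 / (21.748563 · 12.083046) ≈ 0.56319
θ = arccos(0.56319) ≈ 55.7°

55.7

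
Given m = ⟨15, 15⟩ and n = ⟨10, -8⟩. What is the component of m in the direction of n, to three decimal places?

m · n = 15·10 + 15·(-8) = 150 - 120 = 30
|n| = √(100 + 64) = √164 ≈ 12.8062
comp_n m = 30 / √164 ≈ 2.343

2.343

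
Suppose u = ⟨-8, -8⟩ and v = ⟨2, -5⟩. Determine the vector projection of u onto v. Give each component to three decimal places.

(1.655, -4.138)

u · v = (-8)·2 + (-8)·(-5) = -16 + 40 = 24
|v|² = 4 + 25 = 29
proj_v u = (24/29) · (2, -5) ≈ (1.655, -4.138)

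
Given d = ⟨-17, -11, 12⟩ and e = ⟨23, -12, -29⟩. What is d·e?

-607

d · e = (-17)·23 + (-11)·(-12) + 12·(-29) = -391 + 132 - 348 = -607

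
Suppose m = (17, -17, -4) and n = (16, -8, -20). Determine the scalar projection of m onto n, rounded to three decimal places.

m · n = 17·16 + (-17)·(-8) + (-4)·(-20) = 272 + 136 + 80 = 488
|n| = √(256 + 64 + 400) = √720 ≈ 26.8328
comp_n m = 488 / √720 ≈ 18.187

18.187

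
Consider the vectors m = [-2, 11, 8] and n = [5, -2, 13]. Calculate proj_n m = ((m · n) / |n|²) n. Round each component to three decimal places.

m · n = (-2)·5 + 11·(-2) + 8·13 = -10 - 22 + 104 = 72
|n|² = 25 + 4 + 169 = 198
proj_n m = (72/198) · (5, -2, 13) ≈ (1.818, -0.727, 4.727)

(1.818, -0.727, 4.727)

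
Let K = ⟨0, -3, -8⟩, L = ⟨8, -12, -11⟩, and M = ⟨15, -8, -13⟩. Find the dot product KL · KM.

KL = L − K = (8, -9, -3)
KM = M − K = (15, -5, -5)
KL · KM = 8·15 + (-9)·(-5) + (-3)·(-5) = 120 + 45 + 15 = 180

180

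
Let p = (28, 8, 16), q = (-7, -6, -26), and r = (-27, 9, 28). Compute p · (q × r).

5432

q × r:
i: (-6)·28 - (-26)·9 = -168 - (-234) = 66
j: (-26)·(-27) - (-7)·28 = 702 - (-196) = 898
k: (-7)·9 - (-6)·(-27) = -63 - 162 = -225
q × r = (66, 898, -225)
p · (q × r) = 28·66 + 8·898 + 16·(-225) = 1848 + 7184 - 3600 = 5432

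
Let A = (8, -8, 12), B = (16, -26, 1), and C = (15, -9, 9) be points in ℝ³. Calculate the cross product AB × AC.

(43, -53, 118)

AB = (8, -18, -11)
AC = (7, -1, -3)
i: (-18)·(-3) - (-11)·(-1) = 54 - 11 = 43
j: (-11)·7 - 8·(-3) = -77 - (-24) = -53
k: 8·(-1) - (-18)·7 = -8 - (-126) = 118
AB × AC = (43, -53, 118)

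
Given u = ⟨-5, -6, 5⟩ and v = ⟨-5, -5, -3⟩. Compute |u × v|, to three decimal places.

i: (-6)·(-3) - 5·(-5) = 18 - (-25) = 43
j: 5·(-5) - (-5)·(-3) = -25 - 15 = -40
k: (-5)·(-5) - (-6)·(-5) = 25 - 30 = -5
u × v = (43, -40, -5)
|u × v| = √(43² + (-40)² + (-5)²) = √3474 ≈ 58.9406

58.941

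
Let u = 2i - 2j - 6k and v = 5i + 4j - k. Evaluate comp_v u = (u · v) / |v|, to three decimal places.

u · v = 2·5 + (-2)·4 + (-6)·(-1) = 10 - 8 + 6 = 8
|v| = √(25 + 16 + 1) = √42 ≈ 6.4807
comp_v u = 8 / √42 ≈ 1.234

1.234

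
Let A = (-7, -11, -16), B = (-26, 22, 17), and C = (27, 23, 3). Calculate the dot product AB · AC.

AB = B − A = (-19, 33, 33)
AC = C − A = (34, 34, 19)
AB · AC = (-19)·34 + 33·34 + 33·19 = -646 + 1122 + 627 = 1103

1103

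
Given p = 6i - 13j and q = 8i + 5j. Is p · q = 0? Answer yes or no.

no

p · q = 6·8 + (-13)·5 = 48 - 65 = -17
Nonzero, so the vectors are not orthogonal.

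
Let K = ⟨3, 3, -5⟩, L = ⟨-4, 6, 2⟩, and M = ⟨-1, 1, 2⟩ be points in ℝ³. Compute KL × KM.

KL = (-7, 3, 7)
KM = (-4, -2, 7)
i: 3·7 - 7·(-2) = 21 - (-14) = 35
j: 7·(-4) - (-7)·7 = -28 - (-49) = 21
k: (-7)·(-2) - 3·(-4) = 14 - (-12) = 26
KL × KM = (35, 21, 26)

(35, 21, 26)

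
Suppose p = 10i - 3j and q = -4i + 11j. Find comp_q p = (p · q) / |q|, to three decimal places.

-6.237

p · q = 10·(-4) + (-3)·11 = -40 - 33 = -73
|q| = √(16 + 121) = √137 ≈ 11.7047
comp_q p = -73 / √137 ≈ -6.237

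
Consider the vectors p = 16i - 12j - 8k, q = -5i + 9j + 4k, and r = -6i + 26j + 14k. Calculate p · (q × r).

q × r:
i: 9·14 - 4·26 = 126 - 104 = 22
j: 4·(-6) - (-5)·14 = -24 - (-70) = 46
k: (-5)·26 - 9·(-6) = -130 - (-54) = -76
q × r = (22, 46, -76)
p · (q × r) = 16·22 + (-12)·46 + (-8)·(-76) = 352 - 552 + 608 = 408

408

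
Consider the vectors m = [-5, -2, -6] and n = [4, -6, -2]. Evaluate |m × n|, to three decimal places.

60.200

i: (-2)·(-2) - (-6)·(-6) = 4 - 36 = -32
j: (-6)·4 - (-5)·(-2) = -24 - 10 = -34
k: (-5)·(-6) - (-2)·4 = 30 - (-8) = 38
m × n = (-32, -34, 38)
|m × n| = √((-32)² + (-34)² + 38²) = √3624 ≈ 60.1997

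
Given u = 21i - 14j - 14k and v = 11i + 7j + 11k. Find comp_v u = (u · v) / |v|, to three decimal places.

-1.231

u · v = 21·11 + (-14)·7 + (-14)·11 = 231 - 98 - 154 = -21
|v| = √(121 + 49 + 121) = √291 ≈ 17.0587
comp_v u = -21 / √291 ≈ -1.231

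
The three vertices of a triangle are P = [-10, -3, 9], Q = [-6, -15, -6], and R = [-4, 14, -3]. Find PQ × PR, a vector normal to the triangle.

(399, -42, 140)

PQ = (4, -12, -15)
PR = (6, 17, -12)
i: (-12)·(-12) - (-15)·17 = 144 - (-255) = 399
j: (-15)·6 - 4·(-12) = -90 - (-48) = -42
k: 4·17 - (-12)·6 = 68 - (-72) = 140
PQ × PR = (399, -42, 140)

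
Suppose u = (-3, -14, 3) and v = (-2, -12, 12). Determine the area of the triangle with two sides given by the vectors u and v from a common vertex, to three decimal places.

67.801

i: (-14)·12 - 3·(-12) = -168 - (-36) = -132
j: 3·(-2) - (-3)·12 = -6 - (-36) = 30
k: (-3)·(-12) - (-14)·(-2) = 36 - 28 = 8
u × v = (-132, 30, 8)
|u × v| = √((-132)² + 30² + 8²) = √18388 ≈ 135.6024
area = ½ · 135.6024 ≈ 67.801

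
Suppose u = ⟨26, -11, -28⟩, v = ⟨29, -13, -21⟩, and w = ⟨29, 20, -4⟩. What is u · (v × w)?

-9101

v × w:
i: (-13)·(-4) - (-21)·20 = 52 - (-420) = 472
j: (-21)·29 - 29·(-4) = -609 - (-116) = -493
k: 29·20 - (-13)·29 = 580 - (-377) = 957
v × w = (472, -493, 957)
u · (v × w) = 26·472 + (-11)·(-493) + (-28)·957 = 12272 + 5423 - 26796 = -9101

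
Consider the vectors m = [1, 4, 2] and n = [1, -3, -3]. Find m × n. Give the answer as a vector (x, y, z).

(-6, 5, -7)

i: 4·(-3) - 2·(-3) = -12 - (-6) = -6
j: 2·1 - 1·(-3) = 2 - (-3) = 5
k: 1·(-3) - 4·1 = -3 - 4 = -7
m × n = (-6, 5, -7)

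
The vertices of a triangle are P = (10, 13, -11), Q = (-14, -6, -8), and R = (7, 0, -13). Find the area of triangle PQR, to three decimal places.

136.201

PQ = (-24, -19, 3),  PR = (-3, -13, -2)
i: (-19)·(-2) - 3·(-13) = 38 - (-39) = 77
j: 3·(-3) - (-24)·(-2) = -9 - 48 = -57
k: (-24)·(-13) - (-19)·(-3) = 312 - 57 = 255
PQ × PR = (77, -57, 255)
|PQ × PR| = √74203 ≈ 272.4023
area = ½ · 272.4023 ≈ 136.201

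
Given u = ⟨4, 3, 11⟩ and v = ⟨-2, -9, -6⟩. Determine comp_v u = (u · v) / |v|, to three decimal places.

u · v = 4·(-2) + 3·(-9) + 11·(-6) = -8 - 27 - 66 = -101
|v| = √(4 + 81 + 36) = √121 ≈ 11.0000
comp_v u = -101 / √121 ≈ -9.182

-9.182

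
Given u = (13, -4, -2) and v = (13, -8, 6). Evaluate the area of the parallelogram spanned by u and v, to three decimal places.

122.963

i: (-4)·6 - (-2)·(-8) = -24 - 16 = -40
j: (-2)·13 - 13·6 = -26 - 78 = -104
k: 13·(-8) - (-4)·13 = -104 - (-52) = -52
u × v = (-40, -104, -52)
|u × v| = √((-40)² + (-104)² + (-52)²) = √15120 ≈ 122.9634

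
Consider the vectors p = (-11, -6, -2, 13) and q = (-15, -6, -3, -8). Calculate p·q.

p · q = (-11)·(-15) + (-6)·(-6) + (-2)·(-3) + 13·(-8) = 165 + 36 + 6 - 104 = 103

103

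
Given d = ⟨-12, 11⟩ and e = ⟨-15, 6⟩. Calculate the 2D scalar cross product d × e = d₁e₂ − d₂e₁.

93

(-12)·6 - 11·(-15) = -72 - (-165) = 93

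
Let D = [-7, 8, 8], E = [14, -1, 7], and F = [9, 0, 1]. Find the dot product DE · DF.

DE = E − D = (21, -9, -1)
DF = F − D = (16, -8, -7)
DE · DF = 21·16 + (-9)·(-8) + (-1)·(-7) = 336 + 72 + 7 = 415

415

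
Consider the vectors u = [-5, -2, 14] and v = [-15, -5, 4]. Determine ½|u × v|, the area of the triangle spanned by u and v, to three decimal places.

i: (-2)·4 - 14·(-5) = -8 - (-70) = 62
j: 14·(-15) - (-5)·4 = -210 - (-20) = -190
k: (-5)·(-5) - (-2)·(-15) = 25 - 30 = -5
u × v = (62, -190, -5)
|u × v| = √(62² + (-190)² + (-5)²) = √39969 ≈ 199.9225
area = ½ · 199.9225 ≈ 99.961

99.961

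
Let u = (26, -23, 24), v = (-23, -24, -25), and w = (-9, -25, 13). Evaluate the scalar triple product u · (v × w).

-27798

v × w:
i: (-24)·13 - (-25)·(-25) = -312 - 625 = -937
j: (-25)·(-9) - (-23)·13 = 225 - (-299) = 524
k: (-23)·(-25) - (-24)·(-9) = 575 - 216 = 359
v × w = (-937, 524, 359)
u · (v × w) = 26·(-937) + (-23)·524 + 24·359 = -24362 - 12052 + 8616 = -27798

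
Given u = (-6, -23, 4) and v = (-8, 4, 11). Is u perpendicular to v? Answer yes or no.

yes

u · v = (-6)·(-8) + (-23)·4 + 4·11 = 48 - 92 + 44 = 0
Zero, so the vectors are orthogonal.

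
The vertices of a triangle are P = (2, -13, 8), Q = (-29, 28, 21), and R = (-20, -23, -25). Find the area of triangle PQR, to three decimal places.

1081.452

PQ = (-31, 41, 13),  PR = (-22, -10, -33)
i: 41·(-33) - 13·(-10) = -1353 - (-130) = -1223
j: 13·(-22) - (-31)·(-33) = -286 - 1023 = -1309
k: (-31)·(-10) - 41·(-22) = 310 - (-902) = 1212
PQ × PR = (-1223, -1309, 1212)
|PQ × PR| = √4678154 ≈ 2162.9041
area = ½ · 2162.9041 ≈ 1081.452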